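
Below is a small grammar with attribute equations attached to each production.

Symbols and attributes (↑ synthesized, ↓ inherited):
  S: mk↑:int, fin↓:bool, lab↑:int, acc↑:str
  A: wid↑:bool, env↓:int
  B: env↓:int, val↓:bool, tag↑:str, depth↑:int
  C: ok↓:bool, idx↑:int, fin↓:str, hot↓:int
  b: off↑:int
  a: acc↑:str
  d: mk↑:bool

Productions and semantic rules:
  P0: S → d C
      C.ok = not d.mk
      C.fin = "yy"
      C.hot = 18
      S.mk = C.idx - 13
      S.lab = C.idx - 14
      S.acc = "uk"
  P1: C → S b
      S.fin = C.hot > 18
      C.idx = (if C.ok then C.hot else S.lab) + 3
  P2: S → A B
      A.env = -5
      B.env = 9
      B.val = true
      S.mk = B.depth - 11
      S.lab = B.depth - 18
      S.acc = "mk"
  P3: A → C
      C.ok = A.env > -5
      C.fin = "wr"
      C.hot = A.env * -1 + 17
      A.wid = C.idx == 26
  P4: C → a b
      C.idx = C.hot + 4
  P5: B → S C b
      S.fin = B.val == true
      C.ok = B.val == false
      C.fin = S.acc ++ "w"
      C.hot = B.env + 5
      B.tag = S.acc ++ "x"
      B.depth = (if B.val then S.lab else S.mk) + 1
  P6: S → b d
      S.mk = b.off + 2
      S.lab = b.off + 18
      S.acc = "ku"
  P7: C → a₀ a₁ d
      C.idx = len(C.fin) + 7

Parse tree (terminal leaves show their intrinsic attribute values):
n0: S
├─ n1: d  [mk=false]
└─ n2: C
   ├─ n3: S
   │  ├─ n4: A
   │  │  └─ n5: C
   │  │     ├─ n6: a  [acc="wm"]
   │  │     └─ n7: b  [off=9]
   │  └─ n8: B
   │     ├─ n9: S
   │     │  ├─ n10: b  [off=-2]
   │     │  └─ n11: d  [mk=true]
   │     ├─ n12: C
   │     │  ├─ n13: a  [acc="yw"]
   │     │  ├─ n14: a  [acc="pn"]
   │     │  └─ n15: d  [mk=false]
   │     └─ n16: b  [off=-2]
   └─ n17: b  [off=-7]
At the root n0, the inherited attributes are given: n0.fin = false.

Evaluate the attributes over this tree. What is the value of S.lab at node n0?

1. n0.fin = false  [given at root]
2. n1.mk = false  [terminal]
3. n2.ok = true  [not d.mk]
4. n2.fin = "yy"  ["yy"]
5. n2.hot = 18  [18]
6. n3.fin = false  [C.hot > 18]
7. n4.env = -5  [-5]
8. n5.ok = false  [A.env > -5]
9. n5.fin = "wr"  ["wr"]
10. n5.hot = 22  [A.env * -1 + 17]
11. n6.acc = "wm"  [terminal]
12. n7.off = 9  [terminal]
13. n5.idx = 26  [C.hot + 4]
14. n4.wid = true  [C.idx == 26]
15. n8.env = 9  [9]
16. n8.val = true  [true]
17. n9.fin = true  [B.val == true]
18. n10.off = -2  [terminal]
19. n11.mk = true  [terminal]
20. n9.mk = 0  [b.off + 2]
21. n9.lab = 16  [b.off + 18]
22. n9.acc = "ku"  ["ku"]
23. n12.ok = false  [B.val == false]
24. n12.fin = "kuw"  [S.acc ++ "w"]
25. n12.hot = 14  [B.env + 5]
26. n13.acc = "yw"  [terminal]
27. n14.acc = "pn"  [terminal]
28. n15.mk = false  [terminal]
29. n12.idx = 10  [len(C.fin) + 7]
30. n16.off = -2  [terminal]
31. n8.tag = "kux"  [S.acc ++ "x"]
32. n8.depth = 17  [(if B.val then S.lab else S.mk) + 1]
33. n3.mk = 6  [B.depth - 11]
34. n3.lab = -1  [B.depth - 18]
35. n3.acc = "mk"  ["mk"]
36. n17.off = -7  [terminal]
37. n2.idx = 21  [(if C.ok then C.hot else S.lab) + 3]
38. n0.mk = 8  [C.idx - 13]
39. n0.lab = 7  [C.idx - 14]
40. n0.acc = "uk"  ["uk"]

7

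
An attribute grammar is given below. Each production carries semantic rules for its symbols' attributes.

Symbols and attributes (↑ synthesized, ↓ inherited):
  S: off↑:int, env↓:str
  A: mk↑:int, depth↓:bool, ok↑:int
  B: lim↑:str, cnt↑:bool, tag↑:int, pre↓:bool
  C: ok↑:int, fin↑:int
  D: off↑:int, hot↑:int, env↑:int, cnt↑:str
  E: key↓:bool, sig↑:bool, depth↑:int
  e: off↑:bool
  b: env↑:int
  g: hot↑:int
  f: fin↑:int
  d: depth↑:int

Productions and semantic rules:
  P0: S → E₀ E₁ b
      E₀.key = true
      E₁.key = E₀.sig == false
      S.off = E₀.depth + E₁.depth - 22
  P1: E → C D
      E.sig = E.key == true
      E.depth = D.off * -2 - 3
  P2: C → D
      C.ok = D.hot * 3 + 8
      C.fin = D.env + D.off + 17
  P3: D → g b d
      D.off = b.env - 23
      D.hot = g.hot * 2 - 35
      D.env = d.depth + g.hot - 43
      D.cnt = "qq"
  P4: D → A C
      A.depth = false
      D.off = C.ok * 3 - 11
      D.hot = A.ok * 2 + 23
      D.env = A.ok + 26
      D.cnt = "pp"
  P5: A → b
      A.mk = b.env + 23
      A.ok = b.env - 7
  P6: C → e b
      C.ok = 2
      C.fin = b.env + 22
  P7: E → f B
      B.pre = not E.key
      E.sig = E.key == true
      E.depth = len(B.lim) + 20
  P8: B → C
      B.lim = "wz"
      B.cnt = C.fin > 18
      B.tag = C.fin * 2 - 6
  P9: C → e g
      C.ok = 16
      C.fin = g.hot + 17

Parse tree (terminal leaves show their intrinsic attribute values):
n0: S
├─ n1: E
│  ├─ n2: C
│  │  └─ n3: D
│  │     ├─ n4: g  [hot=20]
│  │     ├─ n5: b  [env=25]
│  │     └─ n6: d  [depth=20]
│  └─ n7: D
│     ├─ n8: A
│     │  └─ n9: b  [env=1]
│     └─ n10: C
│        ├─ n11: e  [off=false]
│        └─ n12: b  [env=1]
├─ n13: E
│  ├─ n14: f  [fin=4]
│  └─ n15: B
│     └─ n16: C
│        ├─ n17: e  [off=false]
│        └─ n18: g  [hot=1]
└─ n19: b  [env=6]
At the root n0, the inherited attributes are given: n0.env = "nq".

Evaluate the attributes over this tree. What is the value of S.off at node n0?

1. n0.env = "nq"  [given at root]
2. n1.key = true  [true]
3. n4.hot = 20  [terminal]
4. n5.env = 25  [terminal]
5. n6.depth = 20  [terminal]
6. n3.off = 2  [b.env - 23]
7. n3.hot = 5  [g.hot * 2 - 35]
8. n3.env = -3  [d.depth + g.hot - 43]
9. n3.cnt = "qq"  ["qq"]
10. n2.ok = 23  [D.hot * 3 + 8]
11. n2.fin = 16  [D.env + D.off + 17]
12. n8.depth = false  [false]
13. n9.env = 1  [terminal]
14. n8.mk = 24  [b.env + 23]
15. n8.ok = -6  [b.env - 7]
16. n11.off = false  [terminal]
17. n12.env = 1  [terminal]
18. n10.ok = 2  [2]
19. n10.fin = 23  [b.env + 22]
20. n7.off = -5  [C.ok * 3 - 11]
21. n7.hot = 11  [A.ok * 2 + 23]
22. n7.env = 20  [A.ok + 26]
23. n7.cnt = "pp"  ["pp"]
24. n1.sig = true  [E.key == true]
25. n1.depth = 7  [D.off * -2 - 3]
26. n13.key = false  [E₀.sig == false]
27. n14.fin = 4  [terminal]
28. n15.pre = true  [not E.key]
29. n17.off = false  [terminal]
30. n18.hot = 1  [terminal]
31. n16.ok = 16  [16]
32. n16.fin = 18  [g.hot + 17]
33. n15.lim = "wz"  ["wz"]
34. n15.cnt = false  [C.fin > 18]
35. n15.tag = 30  [C.fin * 2 - 6]
36. n13.sig = false  [E.key == true]
37. n13.depth = 22  [len(B.lim) + 20]
38. n19.env = 6  [terminal]
39. n0.off = 7  [E₀.depth + E₁.depth - 22]

7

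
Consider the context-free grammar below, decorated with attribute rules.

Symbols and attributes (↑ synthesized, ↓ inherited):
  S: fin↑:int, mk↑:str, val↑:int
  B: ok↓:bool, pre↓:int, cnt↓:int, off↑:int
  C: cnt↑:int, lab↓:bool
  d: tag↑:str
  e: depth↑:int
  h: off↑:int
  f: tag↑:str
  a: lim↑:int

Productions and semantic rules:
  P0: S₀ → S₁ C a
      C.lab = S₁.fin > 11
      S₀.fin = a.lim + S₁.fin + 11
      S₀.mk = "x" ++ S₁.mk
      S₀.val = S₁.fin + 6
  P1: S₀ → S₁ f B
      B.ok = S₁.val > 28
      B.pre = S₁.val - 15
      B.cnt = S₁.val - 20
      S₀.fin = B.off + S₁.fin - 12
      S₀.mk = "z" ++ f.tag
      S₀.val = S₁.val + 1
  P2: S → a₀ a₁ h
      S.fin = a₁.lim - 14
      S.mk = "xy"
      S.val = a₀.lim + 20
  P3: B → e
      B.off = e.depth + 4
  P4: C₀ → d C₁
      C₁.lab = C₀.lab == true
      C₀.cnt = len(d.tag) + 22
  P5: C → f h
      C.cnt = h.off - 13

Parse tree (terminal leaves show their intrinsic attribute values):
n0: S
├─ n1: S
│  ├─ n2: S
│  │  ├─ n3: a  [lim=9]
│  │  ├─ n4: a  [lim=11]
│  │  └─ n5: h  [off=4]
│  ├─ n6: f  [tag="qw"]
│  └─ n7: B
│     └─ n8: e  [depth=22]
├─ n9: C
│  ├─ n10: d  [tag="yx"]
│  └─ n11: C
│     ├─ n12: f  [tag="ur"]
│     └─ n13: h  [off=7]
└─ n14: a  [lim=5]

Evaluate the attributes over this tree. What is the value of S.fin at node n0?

1. n3.lim = 9  [terminal]
2. n4.lim = 11  [terminal]
3. n5.off = 4  [terminal]
4. n2.fin = -3  [a₁.lim - 14]
5. n2.mk = "xy"  ["xy"]
6. n2.val = 29  [a₀.lim + 20]
7. n6.tag = "qw"  [terminal]
8. n7.ok = true  [S₁.val > 28]
9. n7.pre = 14  [S₁.val - 15]
10. n7.cnt = 9  [S₁.val - 20]
11. n8.depth = 22  [terminal]
12. n7.off = 26  [e.depth + 4]
13. n1.fin = 11  [B.off + S₁.fin - 12]
14. n1.mk = "zqw"  ["z" ++ f.tag]
15. n1.val = 30  [S₁.val + 1]
16. n9.lab = false  [S₁.fin > 11]
17. n10.tag = "yx"  [terminal]
18. n11.lab = false  [C₀.lab == true]
19. n12.tag = "ur"  [terminal]
20. n13.off = 7  [terminal]
21. n11.cnt = -6  [h.off - 13]
22. n9.cnt = 24  [len(d.tag) + 22]
23. n14.lim = 5  [terminal]
24. n0.fin = 27  [a.lim + S₁.fin + 11]
25. n0.mk = "xzqw"  ["x" ++ S₁.mk]
26. n0.val = 17  [S₁.fin + 6]

27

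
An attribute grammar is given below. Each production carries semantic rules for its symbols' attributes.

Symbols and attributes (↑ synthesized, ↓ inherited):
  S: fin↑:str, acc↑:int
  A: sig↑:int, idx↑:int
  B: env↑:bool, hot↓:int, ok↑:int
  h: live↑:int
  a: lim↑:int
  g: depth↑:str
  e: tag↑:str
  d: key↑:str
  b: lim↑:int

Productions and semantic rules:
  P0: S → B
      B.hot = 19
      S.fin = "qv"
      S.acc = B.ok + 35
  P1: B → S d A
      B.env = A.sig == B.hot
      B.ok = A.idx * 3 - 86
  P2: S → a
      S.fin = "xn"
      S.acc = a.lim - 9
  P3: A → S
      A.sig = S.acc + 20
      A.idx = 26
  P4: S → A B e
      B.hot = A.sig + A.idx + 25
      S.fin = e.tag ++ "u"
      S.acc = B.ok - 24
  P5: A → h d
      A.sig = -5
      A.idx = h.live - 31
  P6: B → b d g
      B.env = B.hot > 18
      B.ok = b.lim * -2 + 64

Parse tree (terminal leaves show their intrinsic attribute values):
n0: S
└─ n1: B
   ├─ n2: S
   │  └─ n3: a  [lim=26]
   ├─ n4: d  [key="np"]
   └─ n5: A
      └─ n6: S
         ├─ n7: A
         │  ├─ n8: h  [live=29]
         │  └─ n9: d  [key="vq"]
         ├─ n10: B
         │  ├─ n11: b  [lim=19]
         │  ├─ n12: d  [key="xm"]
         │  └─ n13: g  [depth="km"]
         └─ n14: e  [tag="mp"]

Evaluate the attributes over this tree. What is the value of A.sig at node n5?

22

1. n1.hot = 19  [19]
2. n3.lim = 26  [terminal]
3. n2.fin = "xn"  ["xn"]
4. n2.acc = 17  [a.lim - 9]
5. n4.key = "np"  [terminal]
6. n8.live = 29  [terminal]
7. n9.key = "vq"  [terminal]
8. n7.sig = -5  [-5]
9. n7.idx = -2  [h.live - 31]
10. n10.hot = 18  [A.sig + A.idx + 25]
11. n11.lim = 19  [terminal]
12. n12.key = "xm"  [terminal]
13. n13.depth = "km"  [terminal]
14. n10.env = false  [B.hot > 18]
15. n10.ok = 26  [b.lim * -2 + 64]
16. n14.tag = "mp"  [terminal]
17. n6.fin = "mpu"  [e.tag ++ "u"]
18. n6.acc = 2  [B.ok - 24]
19. n5.sig = 22  [S.acc + 20]
20. n5.idx = 26  [26]
21. n1.env = false  [A.sig == B.hot]
22. n1.ok = -8  [A.idx * 3 - 86]
23. n0.fin = "qv"  ["qv"]
24. n0.acc = 27  [B.ok + 35]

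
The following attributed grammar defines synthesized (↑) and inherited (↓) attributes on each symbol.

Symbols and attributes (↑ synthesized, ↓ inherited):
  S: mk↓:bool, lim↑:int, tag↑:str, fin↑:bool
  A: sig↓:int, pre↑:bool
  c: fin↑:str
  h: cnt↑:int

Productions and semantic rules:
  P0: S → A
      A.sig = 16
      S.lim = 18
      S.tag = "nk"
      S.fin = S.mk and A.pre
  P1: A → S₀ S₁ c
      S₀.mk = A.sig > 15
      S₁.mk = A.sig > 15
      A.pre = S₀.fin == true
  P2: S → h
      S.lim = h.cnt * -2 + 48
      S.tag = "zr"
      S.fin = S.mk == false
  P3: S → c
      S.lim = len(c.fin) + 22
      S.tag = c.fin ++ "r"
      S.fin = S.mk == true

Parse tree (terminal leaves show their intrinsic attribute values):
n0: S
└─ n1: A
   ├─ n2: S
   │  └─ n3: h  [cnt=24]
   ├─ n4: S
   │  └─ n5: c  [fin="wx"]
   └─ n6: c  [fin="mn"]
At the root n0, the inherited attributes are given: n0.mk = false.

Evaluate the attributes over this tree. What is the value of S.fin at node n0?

1. n0.mk = false  [given at root]
2. n1.sig = 16  [16]
3. n2.mk = true  [A.sig > 15]
4. n3.cnt = 24  [terminal]
5. n2.lim = 0  [h.cnt * -2 + 48]
6. n2.tag = "zr"  ["zr"]
7. n2.fin = false  [S.mk == false]
8. n4.mk = true  [A.sig > 15]
9. n5.fin = "wx"  [terminal]
10. n4.lim = 24  [len(c.fin) + 22]
11. n4.tag = "wxr"  [c.fin ++ "r"]
12. n4.fin = true  [S.mk == true]
13. n6.fin = "mn"  [terminal]
14. n1.pre = false  [S₀.fin == true]
15. n0.lim = 18  [18]
16. n0.tag = "nk"  ["nk"]
17. n0.fin = false  [S.mk and A.pre]

false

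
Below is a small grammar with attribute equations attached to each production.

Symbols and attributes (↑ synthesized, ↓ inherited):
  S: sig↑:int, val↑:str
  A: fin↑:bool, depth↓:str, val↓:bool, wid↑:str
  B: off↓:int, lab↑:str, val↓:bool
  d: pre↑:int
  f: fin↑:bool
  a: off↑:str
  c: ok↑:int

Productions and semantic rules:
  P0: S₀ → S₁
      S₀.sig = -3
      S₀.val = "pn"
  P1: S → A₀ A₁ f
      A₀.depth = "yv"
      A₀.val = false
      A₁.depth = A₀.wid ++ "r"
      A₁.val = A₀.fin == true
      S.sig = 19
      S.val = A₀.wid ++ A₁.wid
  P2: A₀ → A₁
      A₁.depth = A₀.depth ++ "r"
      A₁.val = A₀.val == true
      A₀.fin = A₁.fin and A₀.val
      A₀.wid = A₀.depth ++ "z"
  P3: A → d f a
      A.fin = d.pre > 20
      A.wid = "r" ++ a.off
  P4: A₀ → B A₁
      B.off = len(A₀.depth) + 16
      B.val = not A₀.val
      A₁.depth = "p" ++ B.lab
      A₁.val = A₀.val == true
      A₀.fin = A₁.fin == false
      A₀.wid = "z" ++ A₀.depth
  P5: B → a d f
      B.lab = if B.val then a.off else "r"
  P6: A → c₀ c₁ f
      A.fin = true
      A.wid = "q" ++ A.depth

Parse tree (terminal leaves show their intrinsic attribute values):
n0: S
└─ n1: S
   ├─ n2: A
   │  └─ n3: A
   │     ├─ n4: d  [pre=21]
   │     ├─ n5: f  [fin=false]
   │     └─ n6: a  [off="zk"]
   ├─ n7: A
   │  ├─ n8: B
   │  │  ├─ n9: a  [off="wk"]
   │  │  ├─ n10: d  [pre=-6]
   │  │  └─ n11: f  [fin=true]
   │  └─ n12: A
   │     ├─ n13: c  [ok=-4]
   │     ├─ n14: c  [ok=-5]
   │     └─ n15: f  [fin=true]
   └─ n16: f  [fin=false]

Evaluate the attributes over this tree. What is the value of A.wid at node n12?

1. n2.depth = "yv"  ["yv"]
2. n2.val = false  [false]
3. n3.depth = "yvr"  [A₀.depth ++ "r"]
4. n3.val = false  [A₀.val == true]
5. n4.pre = 21  [terminal]
6. n5.fin = false  [terminal]
7. n6.off = "zk"  [terminal]
8. n3.fin = true  [d.pre > 20]
9. n3.wid = "rzk"  ["r" ++ a.off]
10. n2.fin = false  [A₁.fin and A₀.val]
11. n2.wid = "yvz"  [A₀.depth ++ "z"]
12. n7.depth = "yvzr"  [A₀.wid ++ "r"]
13. n7.val = false  [A₀.fin == true]
14. n8.off = 20  [len(A₀.depth) + 16]
15. n8.val = true  [not A₀.val]
16. n9.off = "wk"  [terminal]
17. n10.pre = -6  [terminal]
18. n11.fin = true  [terminal]
19. n8.lab = "wk"  [if B.val then a.off else "r"]
20. n12.depth = "pwk"  ["p" ++ B.lab]
21. n12.val = false  [A₀.val == true]
22. n13.ok = -4  [terminal]
23. n14.ok = -5  [terminal]
24. n15.fin = true  [terminal]
25. n12.fin = true  [true]
26. n12.wid = "qpwk"  ["q" ++ A.depth]
27. n7.fin = false  [A₁.fin == false]
28. n7.wid = "zyvzr"  ["z" ++ A₀.depth]
29. n16.fin = false  [terminal]
30. n1.sig = 19  [19]
31. n1.val = "yvzzyvzr"  [A₀.wid ++ A₁.wid]
32. n0.sig = -3  [-3]
33. n0.val = "pn"  ["pn"]

"qpwk"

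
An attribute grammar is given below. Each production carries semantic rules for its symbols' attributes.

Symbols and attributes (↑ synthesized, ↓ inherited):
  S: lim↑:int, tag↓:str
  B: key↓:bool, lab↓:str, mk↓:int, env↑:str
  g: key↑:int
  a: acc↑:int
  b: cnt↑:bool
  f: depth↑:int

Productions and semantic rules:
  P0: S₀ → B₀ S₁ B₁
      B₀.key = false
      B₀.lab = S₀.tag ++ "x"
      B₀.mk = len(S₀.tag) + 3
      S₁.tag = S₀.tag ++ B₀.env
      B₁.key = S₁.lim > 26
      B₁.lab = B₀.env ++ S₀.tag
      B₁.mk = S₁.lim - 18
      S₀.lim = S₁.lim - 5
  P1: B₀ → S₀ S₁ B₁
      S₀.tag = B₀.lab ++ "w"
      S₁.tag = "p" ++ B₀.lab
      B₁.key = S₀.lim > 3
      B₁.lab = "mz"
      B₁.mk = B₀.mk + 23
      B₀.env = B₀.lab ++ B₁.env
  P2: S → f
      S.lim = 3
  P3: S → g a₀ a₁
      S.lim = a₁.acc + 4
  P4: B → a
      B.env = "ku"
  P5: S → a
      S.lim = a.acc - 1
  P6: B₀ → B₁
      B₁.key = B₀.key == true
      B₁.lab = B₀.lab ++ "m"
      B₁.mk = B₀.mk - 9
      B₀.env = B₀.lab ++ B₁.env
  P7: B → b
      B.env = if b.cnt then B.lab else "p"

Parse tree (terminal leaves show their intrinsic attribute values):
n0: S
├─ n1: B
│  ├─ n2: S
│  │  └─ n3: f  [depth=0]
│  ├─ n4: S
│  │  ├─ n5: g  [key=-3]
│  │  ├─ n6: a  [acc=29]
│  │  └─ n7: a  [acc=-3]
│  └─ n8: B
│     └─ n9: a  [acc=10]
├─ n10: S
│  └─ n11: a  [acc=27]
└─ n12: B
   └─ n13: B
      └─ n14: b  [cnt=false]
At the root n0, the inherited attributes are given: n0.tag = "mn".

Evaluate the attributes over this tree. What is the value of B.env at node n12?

1. n0.tag = "mn"  [given at root]
2. n1.key = false  [false]
3. n1.lab = "mnx"  [S₀.tag ++ "x"]
4. n1.mk = 5  [len(S₀.tag) + 3]
5. n2.tag = "mnxw"  [B₀.lab ++ "w"]
6. n3.depth = 0  [terminal]
7. n2.lim = 3  [3]
8. n4.tag = "pmnx"  ["p" ++ B₀.lab]
9. n5.key = -3  [terminal]
10. n6.acc = 29  [terminal]
11. n7.acc = -3  [terminal]
12. n4.lim = 1  [a₁.acc + 4]
13. n8.key = false  [S₀.lim > 3]
14. n8.lab = "mz"  ["mz"]
15. n8.mk = 28  [B₀.mk + 23]
16. n9.acc = 10  [terminal]
17. n8.env = "ku"  ["ku"]
18. n1.env = "mnxku"  [B₀.lab ++ B₁.env]
19. n10.tag = "mnmnxku"  [S₀.tag ++ B₀.env]
20. n11.acc = 27  [terminal]
21. n10.lim = 26  [a.acc - 1]
22. n12.key = false  [S₁.lim > 26]
23. n12.lab = "mnxkumn"  [B₀.env ++ S₀.tag]
24. n12.mk = 8  [S₁.lim - 18]
25. n13.key = false  [B₀.key == true]
26. n13.lab = "mnxkumnm"  [B₀.lab ++ "m"]
27. n13.mk = -1  [B₀.mk - 9]
28. n14.cnt = false  [terminal]
29. n13.env = "p"  [if b.cnt then B.lab else "p"]
30. n12.env = "mnxkumnp"  [B₀.lab ++ B₁.env]
31. n0.lim = 21  [S₁.lim - 5]

"mnxkumnp"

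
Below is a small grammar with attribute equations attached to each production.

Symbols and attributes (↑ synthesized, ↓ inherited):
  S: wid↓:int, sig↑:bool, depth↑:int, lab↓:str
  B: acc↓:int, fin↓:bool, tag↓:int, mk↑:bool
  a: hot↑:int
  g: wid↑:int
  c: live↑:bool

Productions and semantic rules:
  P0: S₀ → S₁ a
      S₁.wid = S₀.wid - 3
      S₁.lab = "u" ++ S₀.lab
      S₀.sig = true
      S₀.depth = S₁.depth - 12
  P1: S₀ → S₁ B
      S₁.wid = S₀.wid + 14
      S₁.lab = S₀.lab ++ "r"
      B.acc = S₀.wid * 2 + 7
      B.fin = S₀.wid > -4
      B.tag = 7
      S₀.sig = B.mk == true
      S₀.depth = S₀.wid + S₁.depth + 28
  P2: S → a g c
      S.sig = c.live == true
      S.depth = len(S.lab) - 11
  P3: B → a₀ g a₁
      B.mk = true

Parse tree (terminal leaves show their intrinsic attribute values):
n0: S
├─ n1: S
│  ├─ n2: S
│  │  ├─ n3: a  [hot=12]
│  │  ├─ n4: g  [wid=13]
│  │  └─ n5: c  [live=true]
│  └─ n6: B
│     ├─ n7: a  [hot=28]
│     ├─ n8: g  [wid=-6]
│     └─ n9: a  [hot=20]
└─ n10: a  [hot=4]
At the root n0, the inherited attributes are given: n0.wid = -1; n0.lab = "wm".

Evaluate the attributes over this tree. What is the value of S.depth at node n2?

1. n0.wid = -1  [given at root]
2. n0.lab = "wm"  [given at root]
3. n1.wid = -4  [S₀.wid - 3]
4. n1.lab = "uwm"  ["u" ++ S₀.lab]
5. n2.wid = 10  [S₀.wid + 14]
6. n2.lab = "uwmr"  [S₀.lab ++ "r"]
7. n3.hot = 12  [terminal]
8. n4.wid = 13  [terminal]
9. n5.live = true  [terminal]
10. n2.sig = true  [c.live == true]
11. n2.depth = -7  [len(S.lab) - 11]
12. n6.acc = -1  [S₀.wid * 2 + 7]
13. n6.fin = false  [S₀.wid > -4]
14. n6.tag = 7  [7]
15. n7.hot = 28  [terminal]
16. n8.wid = -6  [terminal]
17. n9.hot = 20  [terminal]
18. n6.mk = true  [true]
19. n1.sig = true  [B.mk == true]
20. n1.depth = 17  [S₀.wid + S₁.depth + 28]
21. n10.hot = 4  [terminal]
22. n0.sig = true  [true]
23. n0.depth = 5  [S₁.depth - 12]

-7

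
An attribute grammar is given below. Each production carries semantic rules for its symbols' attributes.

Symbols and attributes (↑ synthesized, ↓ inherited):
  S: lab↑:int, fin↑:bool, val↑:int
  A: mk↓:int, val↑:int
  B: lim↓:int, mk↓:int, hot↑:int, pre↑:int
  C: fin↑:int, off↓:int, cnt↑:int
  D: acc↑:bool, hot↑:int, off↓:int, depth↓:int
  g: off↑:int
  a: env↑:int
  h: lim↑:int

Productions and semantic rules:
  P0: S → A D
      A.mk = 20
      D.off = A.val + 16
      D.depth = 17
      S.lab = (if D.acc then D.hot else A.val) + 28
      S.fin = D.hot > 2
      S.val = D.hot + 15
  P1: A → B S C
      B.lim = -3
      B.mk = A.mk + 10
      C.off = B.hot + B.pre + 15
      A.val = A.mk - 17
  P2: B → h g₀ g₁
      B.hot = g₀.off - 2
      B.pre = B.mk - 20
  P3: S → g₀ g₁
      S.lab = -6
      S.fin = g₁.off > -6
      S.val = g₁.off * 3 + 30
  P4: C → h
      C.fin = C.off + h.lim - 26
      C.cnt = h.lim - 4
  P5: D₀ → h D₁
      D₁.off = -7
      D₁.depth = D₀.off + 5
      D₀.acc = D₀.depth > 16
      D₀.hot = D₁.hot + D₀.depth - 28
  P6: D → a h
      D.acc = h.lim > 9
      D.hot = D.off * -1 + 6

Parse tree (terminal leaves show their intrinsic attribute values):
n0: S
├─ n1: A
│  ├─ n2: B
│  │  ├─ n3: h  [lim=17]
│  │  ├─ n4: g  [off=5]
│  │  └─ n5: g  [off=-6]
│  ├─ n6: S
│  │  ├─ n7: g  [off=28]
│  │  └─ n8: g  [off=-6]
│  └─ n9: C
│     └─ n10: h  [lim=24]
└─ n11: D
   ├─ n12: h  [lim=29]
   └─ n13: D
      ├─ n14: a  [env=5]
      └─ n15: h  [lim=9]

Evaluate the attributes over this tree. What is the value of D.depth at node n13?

24

1. n1.mk = 20  [20]
2. n2.lim = -3  [-3]
3. n2.mk = 30  [A.mk + 10]
4. n3.lim = 17  [terminal]
5. n4.off = 5  [terminal]
6. n5.off = -6  [terminal]
7. n2.hot = 3  [g₀.off - 2]
8. n2.pre = 10  [B.mk - 20]
9. n7.off = 28  [terminal]
10. n8.off = -6  [terminal]
11. n6.lab = -6  [-6]
12. n6.fin = false  [g₁.off > -6]
13. n6.val = 12  [g₁.off * 3 + 30]
14. n9.off = 28  [B.hot + B.pre + 15]
15. n10.lim = 24  [terminal]
16. n9.fin = 26  [C.off + h.lim - 26]
17. n9.cnt = 20  [h.lim - 4]
18. n1.val = 3  [A.mk - 17]
19. n11.off = 19  [A.val + 16]
20. n11.depth = 17  [17]
21. n12.lim = 29  [terminal]
22. n13.off = -7  [-7]
23. n13.depth = 24  [D₀.off + 5]
24. n14.env = 5  [terminal]
25. n15.lim = 9  [terminal]
26. n13.acc = false  [h.lim > 9]
27. n13.hot = 13  [D.off * -1 + 6]
28. n11.acc = true  [D₀.depth > 16]
29. n11.hot = 2  [D₁.hot + D₀.depth - 28]
30. n0.lab = 30  [(if D.acc then D.hot else A.val) + 28]
31. n0.fin = false  [D.hot > 2]
32. n0.val = 17  [D.hot + 15]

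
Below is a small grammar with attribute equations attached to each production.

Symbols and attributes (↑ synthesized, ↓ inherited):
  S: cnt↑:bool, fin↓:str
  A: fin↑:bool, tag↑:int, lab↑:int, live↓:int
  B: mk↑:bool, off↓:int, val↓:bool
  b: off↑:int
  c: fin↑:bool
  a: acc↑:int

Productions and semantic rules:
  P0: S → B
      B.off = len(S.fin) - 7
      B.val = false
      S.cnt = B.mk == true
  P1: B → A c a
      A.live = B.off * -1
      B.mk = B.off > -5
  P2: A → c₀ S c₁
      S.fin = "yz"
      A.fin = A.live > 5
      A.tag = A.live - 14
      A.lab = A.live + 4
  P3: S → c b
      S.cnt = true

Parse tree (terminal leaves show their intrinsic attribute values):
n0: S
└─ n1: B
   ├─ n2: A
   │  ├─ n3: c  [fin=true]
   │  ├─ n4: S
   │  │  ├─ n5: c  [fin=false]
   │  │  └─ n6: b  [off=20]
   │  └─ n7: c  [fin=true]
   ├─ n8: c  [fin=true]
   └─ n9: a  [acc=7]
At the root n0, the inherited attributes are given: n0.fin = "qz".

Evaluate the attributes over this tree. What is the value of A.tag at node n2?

1. n0.fin = "qz"  [given at root]
2. n1.off = -5  [len(S.fin) - 7]
3. n1.val = false  [false]
4. n2.live = 5  [B.off * -1]
5. n3.fin = true  [terminal]
6. n4.fin = "yz"  ["yz"]
7. n5.fin = false  [terminal]
8. n6.off = 20  [terminal]
9. n4.cnt = true  [true]
10. n7.fin = true  [terminal]
11. n2.fin = false  [A.live > 5]
12. n2.tag = -9  [A.live - 14]
13. n2.lab = 9  [A.live + 4]
14. n8.fin = true  [terminal]
15. n9.acc = 7  [terminal]
16. n1.mk = false  [B.off > -5]
17. n0.cnt = false  [B.mk == true]

-9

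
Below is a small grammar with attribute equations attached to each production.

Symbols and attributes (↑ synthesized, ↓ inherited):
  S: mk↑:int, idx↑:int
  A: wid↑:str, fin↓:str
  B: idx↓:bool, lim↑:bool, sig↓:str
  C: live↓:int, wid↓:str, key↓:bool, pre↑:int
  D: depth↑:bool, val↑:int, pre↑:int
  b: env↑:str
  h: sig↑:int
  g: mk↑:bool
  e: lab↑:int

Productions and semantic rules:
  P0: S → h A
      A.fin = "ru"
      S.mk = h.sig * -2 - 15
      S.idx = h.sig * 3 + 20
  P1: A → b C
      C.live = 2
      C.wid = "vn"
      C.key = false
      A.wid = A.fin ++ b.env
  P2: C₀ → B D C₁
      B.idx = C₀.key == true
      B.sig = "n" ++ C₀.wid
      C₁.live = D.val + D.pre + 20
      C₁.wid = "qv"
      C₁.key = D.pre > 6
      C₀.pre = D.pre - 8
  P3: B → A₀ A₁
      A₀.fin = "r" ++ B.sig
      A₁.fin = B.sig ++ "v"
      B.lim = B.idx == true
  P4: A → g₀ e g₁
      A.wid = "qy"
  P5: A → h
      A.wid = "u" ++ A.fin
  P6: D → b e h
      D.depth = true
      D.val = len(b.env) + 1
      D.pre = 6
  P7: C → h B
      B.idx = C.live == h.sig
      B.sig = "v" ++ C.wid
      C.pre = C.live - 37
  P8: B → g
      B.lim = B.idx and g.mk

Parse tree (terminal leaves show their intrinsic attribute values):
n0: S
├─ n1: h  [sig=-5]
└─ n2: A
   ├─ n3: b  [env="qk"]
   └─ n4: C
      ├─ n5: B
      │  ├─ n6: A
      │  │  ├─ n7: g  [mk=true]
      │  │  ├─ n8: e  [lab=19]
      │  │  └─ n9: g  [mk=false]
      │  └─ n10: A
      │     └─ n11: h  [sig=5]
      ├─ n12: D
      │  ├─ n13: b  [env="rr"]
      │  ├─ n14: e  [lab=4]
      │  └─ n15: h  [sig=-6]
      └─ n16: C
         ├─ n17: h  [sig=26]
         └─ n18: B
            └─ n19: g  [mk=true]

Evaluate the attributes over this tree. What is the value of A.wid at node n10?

"unvnv"

1. n1.sig = -5  [terminal]
2. n2.fin = "ru"  ["ru"]
3. n3.env = "qk"  [terminal]
4. n4.live = 2  [2]
5. n4.wid = "vn"  ["vn"]
6. n4.key = false  [false]
7. n5.idx = false  [C₀.key == true]
8. n5.sig = "nvn"  ["n" ++ C₀.wid]
9. n6.fin = "rnvn"  ["r" ++ B.sig]
10. n7.mk = true  [terminal]
11. n8.lab = 19  [terminal]
12. n9.mk = false  [terminal]
13. n6.wid = "qy"  ["qy"]
14. n10.fin = "nvnv"  [B.sig ++ "v"]
15. n11.sig = 5  [terminal]
16. n10.wid = "unvnv"  ["u" ++ A.fin]
17. n5.lim = false  [B.idx == true]
18. n13.env = "rr"  [terminal]
19. n14.lab = 4  [terminal]
20. n15.sig = -6  [terminal]
21. n12.depth = true  [true]
22. n12.val = 3  [len(b.env) + 1]
23. n12.pre = 6  [6]
24. n16.live = 29  [D.val + D.pre + 20]
25. n16.wid = "qv"  ["qv"]
26. n16.key = false  [D.pre > 6]
27. n17.sig = 26  [terminal]
28. n18.idx = false  [C.live == h.sig]
29. n18.sig = "vqv"  ["v" ++ C.wid]
30. n19.mk = true  [terminal]
31. n18.lim = false  [B.idx and g.mk]
32. n16.pre = -8  [C.live - 37]
33. n4.pre = -2  [D.pre - 8]
34. n2.wid = "ruqk"  [A.fin ++ b.env]
35. n0.mk = -5  [h.sig * -2 - 15]
36. n0.idx = 5  [h.sig * 3 + 20]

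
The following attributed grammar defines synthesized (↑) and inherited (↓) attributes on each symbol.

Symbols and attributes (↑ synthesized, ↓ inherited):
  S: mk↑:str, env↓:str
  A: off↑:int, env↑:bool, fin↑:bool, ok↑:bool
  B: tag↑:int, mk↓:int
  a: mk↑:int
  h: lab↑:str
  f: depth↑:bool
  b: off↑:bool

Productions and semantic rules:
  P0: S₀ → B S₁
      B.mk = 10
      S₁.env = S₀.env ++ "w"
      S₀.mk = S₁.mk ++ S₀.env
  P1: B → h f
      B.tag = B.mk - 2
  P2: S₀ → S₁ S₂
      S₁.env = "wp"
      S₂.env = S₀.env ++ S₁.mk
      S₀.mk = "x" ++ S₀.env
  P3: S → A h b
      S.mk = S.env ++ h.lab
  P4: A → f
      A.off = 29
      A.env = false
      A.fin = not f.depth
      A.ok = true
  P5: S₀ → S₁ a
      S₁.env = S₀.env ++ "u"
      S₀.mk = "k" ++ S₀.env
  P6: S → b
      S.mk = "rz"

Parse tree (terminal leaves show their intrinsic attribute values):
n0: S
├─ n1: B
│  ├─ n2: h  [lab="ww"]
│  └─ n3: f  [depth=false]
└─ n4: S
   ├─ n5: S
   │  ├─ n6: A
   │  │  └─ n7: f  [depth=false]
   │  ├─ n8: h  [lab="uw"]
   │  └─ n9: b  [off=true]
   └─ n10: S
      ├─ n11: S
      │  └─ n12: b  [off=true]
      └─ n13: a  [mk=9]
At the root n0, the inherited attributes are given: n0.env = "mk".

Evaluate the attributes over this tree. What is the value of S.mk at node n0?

"xmkwmk"

1. n0.env = "mk"  [given at root]
2. n1.mk = 10  [10]
3. n2.lab = "ww"  [terminal]
4. n3.depth = false  [terminal]
5. n1.tag = 8  [B.mk - 2]
6. n4.env = "mkw"  [S₀.env ++ "w"]
7. n5.env = "wp"  ["wp"]
8. n7.depth = false  [terminal]
9. n6.off = 29  [29]
10. n6.env = false  [false]
11. n6.fin = true  [not f.depth]
12. n6.ok = true  [true]
13. n8.lab = "uw"  [terminal]
14. n9.off = true  [terminal]
15. n5.mk = "wpuw"  [S.env ++ h.lab]
16. n10.env = "mkwwpuw"  [S₀.env ++ S₁.mk]
17. n11.env = "mkwwpuwu"  [S₀.env ++ "u"]
18. n12.off = true  [terminal]
19. n11.mk = "rz"  ["rz"]
20. n13.mk = 9  [terminal]
21. n10.mk = "kmkwwpuw"  ["k" ++ S₀.env]
22. n4.mk = "xmkw"  ["x" ++ S₀.env]
23. n0.mk = "xmkwmk"  [S₁.mk ++ S₀.env]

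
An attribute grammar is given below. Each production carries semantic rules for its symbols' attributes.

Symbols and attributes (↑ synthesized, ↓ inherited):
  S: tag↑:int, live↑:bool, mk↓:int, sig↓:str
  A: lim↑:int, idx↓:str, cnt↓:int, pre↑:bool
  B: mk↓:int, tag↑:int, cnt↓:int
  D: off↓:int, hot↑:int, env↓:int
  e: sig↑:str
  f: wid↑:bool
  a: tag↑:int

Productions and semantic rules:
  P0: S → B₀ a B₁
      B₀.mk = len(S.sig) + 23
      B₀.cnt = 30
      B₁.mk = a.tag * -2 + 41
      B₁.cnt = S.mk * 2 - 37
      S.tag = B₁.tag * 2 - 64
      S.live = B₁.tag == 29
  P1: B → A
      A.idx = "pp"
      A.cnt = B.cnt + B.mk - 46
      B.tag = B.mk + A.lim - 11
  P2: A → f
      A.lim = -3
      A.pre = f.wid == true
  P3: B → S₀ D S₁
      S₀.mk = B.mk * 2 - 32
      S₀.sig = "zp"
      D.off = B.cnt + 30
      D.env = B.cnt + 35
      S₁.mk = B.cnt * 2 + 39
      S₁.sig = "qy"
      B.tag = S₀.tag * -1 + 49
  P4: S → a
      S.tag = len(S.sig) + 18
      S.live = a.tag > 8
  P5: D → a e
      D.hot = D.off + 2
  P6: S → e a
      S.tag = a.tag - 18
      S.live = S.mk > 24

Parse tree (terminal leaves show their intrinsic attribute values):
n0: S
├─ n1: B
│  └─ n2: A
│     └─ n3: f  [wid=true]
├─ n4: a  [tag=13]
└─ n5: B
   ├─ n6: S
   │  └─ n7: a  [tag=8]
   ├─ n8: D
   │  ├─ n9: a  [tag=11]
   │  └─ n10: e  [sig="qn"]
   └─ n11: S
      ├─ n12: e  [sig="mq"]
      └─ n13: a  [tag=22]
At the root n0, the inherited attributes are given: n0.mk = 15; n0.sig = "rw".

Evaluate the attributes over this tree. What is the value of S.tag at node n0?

-6

1. n0.mk = 15  [given at root]
2. n0.sig = "rw"  [given at root]
3. n1.mk = 25  [len(S.sig) + 23]
4. n1.cnt = 30  [30]
5. n2.idx = "pp"  ["pp"]
6. n2.cnt = 9  [B.cnt + B.mk - 46]
7. n3.wid = true  [terminal]
8. n2.lim = -3  [-3]
9. n2.pre = true  [f.wid == true]
10. n1.tag = 11  [B.mk + A.lim - 11]
11. n4.tag = 13  [terminal]
12. n5.mk = 15  [a.tag * -2 + 41]
13. n5.cnt = -7  [S.mk * 2 - 37]
14. n6.mk = -2  [B.mk * 2 - 32]
15. n6.sig = "zp"  ["zp"]
16. n7.tag = 8  [terminal]
17. n6.tag = 20  [len(S.sig) + 18]
18. n6.live = false  [a.tag > 8]
19. n8.off = 23  [B.cnt + 30]
20. n8.env = 28  [B.cnt + 35]
21. n9.tag = 11  [terminal]
22. n10.sig = "qn"  [terminal]
23. n8.hot = 25  [D.off + 2]
24. n11.mk = 25  [B.cnt * 2 + 39]
25. n11.sig = "qy"  ["qy"]
26. n12.sig = "mq"  [terminal]
27. n13.tag = 22  [terminal]
28. n11.tag = 4  [a.tag - 18]
29. n11.live = true  [S.mk > 24]
30. n5.tag = 29  [S₀.tag * -1 + 49]
31. n0.tag = -6  [B₁.tag * 2 - 64]
32. n0.live = true  [B₁.tag == 29]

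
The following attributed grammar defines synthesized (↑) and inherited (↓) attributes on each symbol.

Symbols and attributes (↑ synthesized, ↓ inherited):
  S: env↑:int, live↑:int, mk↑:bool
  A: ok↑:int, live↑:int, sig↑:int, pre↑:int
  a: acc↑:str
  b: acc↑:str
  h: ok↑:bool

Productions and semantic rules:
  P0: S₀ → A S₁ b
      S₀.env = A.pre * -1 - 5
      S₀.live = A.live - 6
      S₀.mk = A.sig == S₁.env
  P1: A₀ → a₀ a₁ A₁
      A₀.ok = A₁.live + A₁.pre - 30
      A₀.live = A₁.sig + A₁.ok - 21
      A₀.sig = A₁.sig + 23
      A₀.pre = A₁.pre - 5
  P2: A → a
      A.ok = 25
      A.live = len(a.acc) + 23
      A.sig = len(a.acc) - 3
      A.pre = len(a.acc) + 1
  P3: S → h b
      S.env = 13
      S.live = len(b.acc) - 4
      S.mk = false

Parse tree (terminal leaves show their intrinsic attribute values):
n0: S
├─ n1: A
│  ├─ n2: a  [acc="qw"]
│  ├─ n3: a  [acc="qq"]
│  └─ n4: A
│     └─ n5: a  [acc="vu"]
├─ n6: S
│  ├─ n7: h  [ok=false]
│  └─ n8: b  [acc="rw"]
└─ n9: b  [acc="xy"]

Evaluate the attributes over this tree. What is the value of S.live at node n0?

-3

1. n2.acc = "qw"  [terminal]
2. n3.acc = "qq"  [terminal]
3. n5.acc = "vu"  [terminal]
4. n4.ok = 25  [25]
5. n4.live = 25  [len(a.acc) + 23]
6. n4.sig = -1  [len(a.acc) - 3]
7. n4.pre = 3  [len(a.acc) + 1]
8. n1.ok = -2  [A₁.live + A₁.pre - 30]
9. n1.live = 3  [A₁.sig + A₁.ok - 21]
10. n1.sig = 22  [A₁.sig + 23]
11. n1.pre = -2  [A₁.pre - 5]
12. n7.ok = false  [terminal]
13. n8.acc = "rw"  [terminal]
14. n6.env = 13  [13]
15. n6.live = -2  [len(b.acc) - 4]
16. n6.mk = false  [false]
17. n9.acc = "xy"  [terminal]
18. n0.env = -3  [A.pre * -1 - 5]
19. n0.live = -3  [A.live - 6]
20. n0.mk = false  [A.sig == S₁.env]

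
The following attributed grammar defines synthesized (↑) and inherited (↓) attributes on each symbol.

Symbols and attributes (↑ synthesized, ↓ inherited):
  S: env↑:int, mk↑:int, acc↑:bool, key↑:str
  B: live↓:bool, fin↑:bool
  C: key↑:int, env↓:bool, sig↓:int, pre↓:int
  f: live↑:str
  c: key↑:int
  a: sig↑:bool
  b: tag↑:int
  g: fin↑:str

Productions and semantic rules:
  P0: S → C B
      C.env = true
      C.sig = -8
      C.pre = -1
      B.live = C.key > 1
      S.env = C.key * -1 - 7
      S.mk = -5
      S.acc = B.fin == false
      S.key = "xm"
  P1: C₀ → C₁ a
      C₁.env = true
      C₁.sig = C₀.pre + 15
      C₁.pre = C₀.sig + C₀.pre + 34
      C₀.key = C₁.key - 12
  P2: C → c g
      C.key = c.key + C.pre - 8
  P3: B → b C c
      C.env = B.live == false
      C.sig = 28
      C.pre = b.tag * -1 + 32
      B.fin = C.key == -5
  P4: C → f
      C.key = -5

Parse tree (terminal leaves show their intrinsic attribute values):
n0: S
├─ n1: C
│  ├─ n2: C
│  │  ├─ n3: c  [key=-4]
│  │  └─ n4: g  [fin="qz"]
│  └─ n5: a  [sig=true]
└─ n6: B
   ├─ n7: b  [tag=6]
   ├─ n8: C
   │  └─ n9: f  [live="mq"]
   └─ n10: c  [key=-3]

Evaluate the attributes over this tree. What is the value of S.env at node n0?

1. n1.env = true  [true]
2. n1.sig = -8  [-8]
3. n1.pre = -1  [-1]
4. n2.env = true  [true]
5. n2.sig = 14  [C₀.pre + 15]
6. n2.pre = 25  [C₀.sig + C₀.pre + 34]
7. n3.key = -4  [terminal]
8. n4.fin = "qz"  [terminal]
9. n2.key = 13  [c.key + C.pre - 8]
10. n5.sig = true  [terminal]
11. n1.key = 1  [C₁.key - 12]
12. n6.live = false  [C.key > 1]
13. n7.tag = 6  [terminal]
14. n8.env = true  [B.live == false]
15. n8.sig = 28  [28]
16. n8.pre = 26  [b.tag * -1 + 32]
17. n9.live = "mq"  [terminal]
18. n8.key = -5  [-5]
19. n10.key = -3  [terminal]
20. n6.fin = true  [C.key == -5]
21. n0.env = -8  [C.key * -1 - 7]
22. n0.mk = -5  [-5]
23. n0.acc = false  [B.fin == false]
24. n0.key = "xm"  ["xm"]

-8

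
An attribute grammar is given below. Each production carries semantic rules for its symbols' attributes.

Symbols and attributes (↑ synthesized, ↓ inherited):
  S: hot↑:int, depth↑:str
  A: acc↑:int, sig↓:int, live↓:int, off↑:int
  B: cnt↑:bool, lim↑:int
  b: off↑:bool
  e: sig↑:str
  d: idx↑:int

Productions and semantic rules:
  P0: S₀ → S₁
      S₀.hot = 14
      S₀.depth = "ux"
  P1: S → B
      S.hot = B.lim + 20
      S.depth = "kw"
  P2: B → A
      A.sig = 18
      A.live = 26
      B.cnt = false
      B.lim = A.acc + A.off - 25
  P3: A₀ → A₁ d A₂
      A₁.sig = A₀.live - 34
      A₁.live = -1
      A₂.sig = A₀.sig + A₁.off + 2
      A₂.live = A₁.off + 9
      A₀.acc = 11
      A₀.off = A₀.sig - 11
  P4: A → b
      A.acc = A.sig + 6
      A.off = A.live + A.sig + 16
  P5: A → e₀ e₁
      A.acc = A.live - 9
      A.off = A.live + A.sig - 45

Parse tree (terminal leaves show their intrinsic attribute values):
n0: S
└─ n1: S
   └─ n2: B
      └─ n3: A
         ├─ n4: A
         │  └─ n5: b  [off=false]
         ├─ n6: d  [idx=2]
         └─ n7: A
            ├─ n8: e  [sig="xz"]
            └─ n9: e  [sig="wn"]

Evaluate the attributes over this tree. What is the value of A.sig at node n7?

27

1. n3.sig = 18  [18]
2. n3.live = 26  [26]
3. n4.sig = -8  [A₀.live - 34]
4. n4.live = -1  [-1]
5. n5.off = false  [terminal]
6. n4.acc = -2  [A.sig + 6]
7. n4.off = 7  [A.live + A.sig + 16]
8. n6.idx = 2  [terminal]
9. n7.sig = 27  [A₀.sig + A₁.off + 2]
10. n7.live = 16  [A₁.off + 9]
11. n8.sig = "xz"  [terminal]
12. n9.sig = "wn"  [terminal]
13. n7.acc = 7  [A.live - 9]
14. n7.off = -2  [A.live + A.sig - 45]
15. n3.acc = 11  [11]
16. n3.off = 7  [A₀.sig - 11]
17. n2.cnt = false  [false]
18. n2.lim = -7  [A.acc + A.off - 25]
19. n1.hot = 13  [B.lim + 20]
20. n1.depth = "kw"  ["kw"]
21. n0.hot = 14  [14]
22. n0.depth = "ux"  ["ux"]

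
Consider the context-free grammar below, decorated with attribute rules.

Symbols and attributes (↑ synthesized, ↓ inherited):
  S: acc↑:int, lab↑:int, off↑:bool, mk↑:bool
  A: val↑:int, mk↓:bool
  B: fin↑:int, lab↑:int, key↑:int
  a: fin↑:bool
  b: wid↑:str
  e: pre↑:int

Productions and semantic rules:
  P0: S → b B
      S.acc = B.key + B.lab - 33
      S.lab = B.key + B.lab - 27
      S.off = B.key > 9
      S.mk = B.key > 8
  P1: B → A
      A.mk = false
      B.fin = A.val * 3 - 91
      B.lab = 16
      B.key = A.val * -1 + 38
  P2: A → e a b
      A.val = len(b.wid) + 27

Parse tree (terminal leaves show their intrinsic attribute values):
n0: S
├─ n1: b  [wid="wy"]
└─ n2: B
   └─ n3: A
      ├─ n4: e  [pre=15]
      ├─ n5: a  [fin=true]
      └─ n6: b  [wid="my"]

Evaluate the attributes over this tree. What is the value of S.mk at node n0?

1. n1.wid = "wy"  [terminal]
2. n3.mk = false  [false]
3. n4.pre = 15  [terminal]
4. n5.fin = true  [terminal]
5. n6.wid = "my"  [terminal]
6. n3.val = 29  [len(b.wid) + 27]
7. n2.fin = -4  [A.val * 3 - 91]
8. n2.lab = 16  [16]
9. n2.key = 9  [A.val * -1 + 38]
10. n0.acc = -8  [B.key + B.lab - 33]
11. n0.lab = -2  [B.key + B.lab - 27]
12. n0.off = false  [B.key > 9]
13. n0.mk = true  [B.key > 8]

true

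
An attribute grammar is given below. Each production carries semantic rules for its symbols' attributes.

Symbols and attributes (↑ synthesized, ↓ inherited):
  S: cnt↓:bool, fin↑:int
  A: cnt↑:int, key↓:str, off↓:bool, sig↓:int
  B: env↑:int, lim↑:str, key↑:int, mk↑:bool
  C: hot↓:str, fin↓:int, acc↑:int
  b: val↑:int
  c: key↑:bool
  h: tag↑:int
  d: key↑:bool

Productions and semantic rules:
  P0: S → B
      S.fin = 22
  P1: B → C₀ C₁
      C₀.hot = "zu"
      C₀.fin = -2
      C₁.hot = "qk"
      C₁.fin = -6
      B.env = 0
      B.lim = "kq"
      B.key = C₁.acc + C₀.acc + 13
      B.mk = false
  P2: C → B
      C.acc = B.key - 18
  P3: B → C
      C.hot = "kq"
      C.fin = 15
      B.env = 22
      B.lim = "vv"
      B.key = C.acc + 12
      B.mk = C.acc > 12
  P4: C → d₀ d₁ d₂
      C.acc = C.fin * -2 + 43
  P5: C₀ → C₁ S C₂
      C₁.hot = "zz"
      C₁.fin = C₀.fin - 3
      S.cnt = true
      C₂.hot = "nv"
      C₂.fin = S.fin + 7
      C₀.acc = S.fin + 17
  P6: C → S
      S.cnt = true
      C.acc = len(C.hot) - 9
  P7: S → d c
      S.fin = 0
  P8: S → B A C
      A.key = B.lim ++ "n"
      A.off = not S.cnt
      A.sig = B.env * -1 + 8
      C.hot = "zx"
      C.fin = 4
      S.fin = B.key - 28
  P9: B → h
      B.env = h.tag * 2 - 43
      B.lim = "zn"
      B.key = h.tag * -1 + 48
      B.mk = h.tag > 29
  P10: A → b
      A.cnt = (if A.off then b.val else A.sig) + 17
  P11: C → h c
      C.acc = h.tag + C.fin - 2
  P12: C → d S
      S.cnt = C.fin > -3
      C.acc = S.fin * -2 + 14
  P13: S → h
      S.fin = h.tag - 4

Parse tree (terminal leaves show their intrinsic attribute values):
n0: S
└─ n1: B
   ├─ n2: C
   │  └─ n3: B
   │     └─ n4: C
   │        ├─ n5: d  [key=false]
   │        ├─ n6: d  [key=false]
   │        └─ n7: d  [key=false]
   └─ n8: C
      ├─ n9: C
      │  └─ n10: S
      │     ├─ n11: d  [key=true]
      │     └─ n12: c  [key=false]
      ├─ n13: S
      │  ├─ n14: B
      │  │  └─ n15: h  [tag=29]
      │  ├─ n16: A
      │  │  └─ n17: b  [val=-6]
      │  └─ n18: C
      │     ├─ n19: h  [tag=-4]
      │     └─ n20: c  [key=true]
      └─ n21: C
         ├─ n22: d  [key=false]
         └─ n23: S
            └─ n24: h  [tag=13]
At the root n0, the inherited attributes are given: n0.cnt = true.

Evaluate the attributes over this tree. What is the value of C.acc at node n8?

1. n0.cnt = true  [given at root]
2. n2.hot = "zu"  ["zu"]
3. n2.fin = -2  [-2]
4. n4.hot = "kq"  ["kq"]
5. n4.fin = 15  [15]
6. n5.key = false  [terminal]
7. n6.key = false  [terminal]
8. n7.key = false  [terminal]
9. n4.acc = 13  [C.fin * -2 + 43]
10. n3.env = 22  [22]
11. n3.lim = "vv"  ["vv"]
12. n3.key = 25  [C.acc + 12]
13. n3.mk = true  [C.acc > 12]
14. n2.acc = 7  [B.key - 18]
15. n8.hot = "qk"  ["qk"]
16. n8.fin = -6  [-6]
17. n9.hot = "zz"  ["zz"]
18. n9.fin = -9  [C₀.fin - 3]
19. n10.cnt = true  [true]
20. n11.key = true  [terminal]
21. n12.key = false  [terminal]
22. n10.fin = 0  [0]
23. n9.acc = -7  [len(C.hot) - 9]
24. n13.cnt = true  [true]
25. n15.tag = 29  [terminal]
26. n14.env = 15  [h.tag * 2 - 43]
27. n14.lim = "zn"  ["zn"]
28. n14.key = 19  [h.tag * -1 + 48]
29. n14.mk = false  [h.tag > 29]
30. n16.key = "znn"  [B.lim ++ "n"]
31. n16.off = false  [not S.cnt]
32. n16.sig = -7  [B.env * -1 + 8]
33. n17.val = -6  [terminal]
34. n16.cnt = 10  [(if A.off then b.val else A.sig) + 17]
35. n18.hot = "zx"  ["zx"]
36. n18.fin = 4  [4]
37. n19.tag = -4  [terminal]
38. n20.key = true  [terminal]
39. n18.acc = -2  [h.tag + C.fin - 2]
40. n13.fin = -9  [B.key - 28]
41. n21.hot = "nv"  ["nv"]
42. n21.fin = -2  [S.fin + 7]
43. n22.key = false  [terminal]
44. n23.cnt = true  [C.fin > -3]
45. n24.tag = 13  [terminal]
46. n23.fin = 9  [h.tag - 4]
47. n21.acc = -4  [S.fin * -2 + 14]
48. n8.acc = 8  [S.fin + 17]
49. n1.env = 0  [0]
50. n1.lim = "kq"  ["kq"]
51. n1.key = 28  [C₁.acc + C₀.acc + 13]
52. n1.mk = false  [false]
53. n0.fin = 22  [22]

8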